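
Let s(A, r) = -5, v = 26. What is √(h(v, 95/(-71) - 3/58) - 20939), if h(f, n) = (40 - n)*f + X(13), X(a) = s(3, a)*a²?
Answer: 7*I*√1791645027/2059 ≈ 143.9*I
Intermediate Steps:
X(a) = -5*a²
h(f, n) = -845 + f*(40 - n) (h(f, n) = (40 - n)*f - 5*13² = f*(40 - n) - 5*169 = f*(40 - n) - 845 = -845 + f*(40 - n))
√(h(v, 95/(-71) - 3/58) - 20939) = √((-845 + 40*26 - 1*26*(95/(-71) - 3/58)) - 20939) = √((-845 + 1040 - 1*26*(95*(-1/71) - 3*1/58)) - 20939) = √((-845 + 1040 - 1*26*(-95/71 - 3/58)) - 20939) = √((-845 + 1040 - 1*26*(-5723/4118)) - 20939) = √((-845 + 1040 + 74399/2059) - 20939) = √(475904/2059 - 20939) = √(-42637497/2059) = 7*I*√1791645027/2059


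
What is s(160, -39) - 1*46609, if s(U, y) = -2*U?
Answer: -46929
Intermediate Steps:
s(160, -39) - 1*46609 = -2*160 - 1*46609 = -320 - 46609 = -46929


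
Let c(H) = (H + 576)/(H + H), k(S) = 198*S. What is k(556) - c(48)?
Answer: 220163/2 ≈ 1.1008e+5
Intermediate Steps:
c(H) = (576 + H)/(2*H) (c(H) = (576 + H)/((2*H)) = (576 + H)*(1/(2*H)) = (576 + H)/(2*H))
k(556) - c(48) = 198*556 - (576 + 48)/(2*48) = 110088 - 624/(2*48) = 110088 - 1*13/2 = 110088 - 13/2 = 220163/2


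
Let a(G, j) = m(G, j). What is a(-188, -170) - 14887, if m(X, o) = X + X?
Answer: -15263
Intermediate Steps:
m(X, o) = 2*X
a(G, j) = 2*G
a(-188, -170) - 14887 = 2*(-188) - 14887 = -376 - 14887 = -15263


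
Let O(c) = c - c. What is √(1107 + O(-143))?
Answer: 3*√123 ≈ 33.272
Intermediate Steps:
O(c) = 0
√(1107 + O(-143)) = √(1107 + 0) = √1107 = 3*√123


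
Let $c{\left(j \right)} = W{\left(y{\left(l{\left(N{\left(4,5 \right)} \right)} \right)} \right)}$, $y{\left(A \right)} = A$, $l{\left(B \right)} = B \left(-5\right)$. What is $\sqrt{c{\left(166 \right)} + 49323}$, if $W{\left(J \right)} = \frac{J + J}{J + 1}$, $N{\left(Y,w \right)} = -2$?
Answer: $\frac{\sqrt{5968303}}{11} \approx 222.09$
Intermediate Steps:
$l{\left(B \right)} = - 5 B$
$W{\left(J \right)} = \frac{2 J}{1 + J}$
$c{\left(j \right)} = \frac{20}{11}$ ($c{\left(j \right)} = \frac{2 \left(\left(-5\right) \left(-2\right)\right)}{1 - -10} = 2 \cdot 10 \frac{1}{1 + 10} = 2 \cdot 10 \cdot \frac{1}{11} = \frac{20}{11}$)
$\sqrt{c{\left(166 \right)} + 49323} = \sqrt{\frac{20}{11} + 49323} = \sqrt{\frac{542573}{11}} = \frac{\sqrt{5968303}}{11}$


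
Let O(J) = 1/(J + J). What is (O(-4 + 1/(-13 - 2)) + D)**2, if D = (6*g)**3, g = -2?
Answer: 44449710561/14884 ≈ 2.9864e+6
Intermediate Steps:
O(J) = 1/(2*J)
D = -1728 (D = (6*(-2))**3 = (-12)**3 = -1728)
(O(-4 + 1/(-13 - 2)) + D)**2 = (1/(2*(-4 + 1/(-13 - 2))) - 1728)**2 = (1/(2*(-4 + 1/(-15))) - 1728)**2 = (1/(2*(-4 - 1/15)) - 1728)**2 = (1/(2*(-61/15)) - 1728)**2 = ((1/2)*(-15/61) - 1728)**2 = (-15/122 - 1728)**2 = (-210831/122)**2 = 44449710561/14884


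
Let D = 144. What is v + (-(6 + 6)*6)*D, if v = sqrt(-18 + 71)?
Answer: -10368 + sqrt(53) ≈ -10361.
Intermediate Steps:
v = sqrt(53) ≈ 7.2801
v + (-(6 + 6)*6)*D = sqrt(53) + (-(6 + 6)*6)*144 = sqrt(53) + (-1*12*6)*144 = sqrt(53) - 12*6*144 = sqrt(53) - 72*144 = sqrt(53) - 10368 = -10368 + sqrt(53)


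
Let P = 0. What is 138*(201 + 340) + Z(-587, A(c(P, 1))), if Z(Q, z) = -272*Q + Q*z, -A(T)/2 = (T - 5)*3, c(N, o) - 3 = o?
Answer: 230800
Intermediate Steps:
c(N, o) = 3 + o
A(T) = 30 - 6*T (A(T) = -2*(T - 5)*3 = -2*(-5 + T)*3 = -2*(-15 + 3*T) = 30 - 6*T)
138*(201 + 340) + Z(-587, A(c(P, 1))) = 138*(201 + 340) - 587*(-272 + (30 - 6*(3 + 1))) = 138*541 - 587*(-272 + (30 - 6*4)) = 74658 - 587*(-272 + (30 - 24)) = 74658 - 587*(-272 + 6) = 74658 - 587*(-266) = 74658 + 156142 = 230800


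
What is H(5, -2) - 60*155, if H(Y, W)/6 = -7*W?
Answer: -9216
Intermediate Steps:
H(Y, W) = -42*W (H(Y, W) = 6*(-7*W) = -42*W)
H(5, -2) - 60*155 = -42*(-2) - 60*155 = 84 - 9300 = -9216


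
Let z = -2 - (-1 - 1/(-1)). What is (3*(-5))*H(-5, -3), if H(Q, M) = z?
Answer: 30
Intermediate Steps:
z = -2 (z = -2 - (-1 - 1*(-1)) = -2 - (-1 + 1) = -2 - 1*0 = -2 + 0 = -2)
H(Q, M) = -2
(3*(-5))*H(-5, -3) = (3*(-5))*(-2) = -15*(-2) = 30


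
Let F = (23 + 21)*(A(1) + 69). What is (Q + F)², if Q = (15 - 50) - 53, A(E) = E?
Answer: 8952064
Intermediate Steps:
Q = -88 (Q = -35 - 53 = -88)
F = 3080 (F = (23 + 21)*(1 + 69) = 44*70 = 3080)
(Q + F)² = (-88 + 3080)² = 2992² = 8952064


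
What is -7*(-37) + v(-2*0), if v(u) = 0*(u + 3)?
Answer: 259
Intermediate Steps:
v(u) = 0 (v(u) = 0*(3 + u) = 0)
-7*(-37) + v(-2*0) = -7*(-37) + 0 = 259 + 0 = 259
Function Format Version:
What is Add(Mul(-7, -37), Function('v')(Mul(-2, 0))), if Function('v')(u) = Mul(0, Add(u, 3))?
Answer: 259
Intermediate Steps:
Function('v')(u) = 0 (Function('v')(u) = Mul(0, Add(3, u)) = 0)
Add(Mul(-7, -37), Function('v')(Mul(-2, 0))) = Add(Mul(-7, -37), 0) = Add(259, 0) = 259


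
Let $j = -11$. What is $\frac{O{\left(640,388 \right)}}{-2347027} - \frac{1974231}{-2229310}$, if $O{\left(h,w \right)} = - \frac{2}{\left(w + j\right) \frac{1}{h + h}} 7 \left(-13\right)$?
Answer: $\frac{134333681140673}{151735272079730} \approx 0.88532$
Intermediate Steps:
$O{\left(h,w \right)} = \frac{364 h}{-11 + w}$ ($O{\left(h,w \right)} = - \frac{2}{\left(w - 11\right) \frac{1}{h + h}} 7 \left(-13\right) = - \frac{2}{\left(-11 + w\right) \frac{1}{2 h}} 7 \left(-13\right) = - \frac{2}{\frac{1}{2} \frac{1}{h} \left(-11 + w\right)} 7 \left(-13\right) = - 2 \frac{2 h}{-11 + w} 7 \left(-13\right) = - \frac{4 h}{-11 + w} 7 \left(-13\right) = - \frac{28 h}{-11 + w} \left(-13\right) = \frac{364 h}{-11 + w}$)
$\frac{O{\left(640,388 \right)}}{-2347027} - \frac{1974231}{-2229310} = \frac{364 \cdot 640 \frac{1}{-11 + 388}}{-2347027} - \frac{1974231}{-2229310} = 364 \cdot 640 \cdot \frac{1}{377} \left(- \frac{1}{2347027}\right) - - \frac{1974231}{2229310} = 364 \cdot 640 \cdot \frac{1}{377} \left(- \frac{1}{2347027}\right) + \frac{1974231}{2229310} = \frac{17920}{29} \left(- \frac{1}{2347027}\right) + \frac{1974231}{2229310} = - \frac{17920}{68063783} + \frac{1974231}{2229310} = \frac{134333681140673}{151735272079730}$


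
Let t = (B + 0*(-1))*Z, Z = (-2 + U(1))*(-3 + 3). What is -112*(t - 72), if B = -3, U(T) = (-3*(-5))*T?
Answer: 8064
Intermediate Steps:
U(T) = 15*T
Z = 0 (Z = (-2 + 15*1)*(-3 + 3) = (-2 + 15)*0 = 13*0 = 0)
t = 0 (t = (-3 + 0*(-1))*0 = (-3 + 0)*0 = -3*0 = 0)
-112*(t - 72) = -112*(0 - 72) = -112*(-72) = 8064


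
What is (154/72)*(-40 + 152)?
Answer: 2156/9 ≈ 239.56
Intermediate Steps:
(154/72)*(-40 + 152) = (154*(1/72))*112 = (77/36)*112 = 2156/9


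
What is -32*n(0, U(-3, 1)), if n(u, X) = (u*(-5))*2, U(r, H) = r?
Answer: 0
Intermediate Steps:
n(u, X) = -10*u (n(u, X) = -5*u*2 = -10*u)
-32*n(0, U(-3, 1)) = -(-320)*0 = -32*0 = 0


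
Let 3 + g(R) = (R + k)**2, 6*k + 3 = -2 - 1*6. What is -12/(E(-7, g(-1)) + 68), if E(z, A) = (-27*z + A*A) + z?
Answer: -15552/356761 ≈ -0.043592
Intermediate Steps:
k = -11/6 (k = -1/2 + (-2 - 1*6)/6 = -1/2 + (-2 - 6)/6 = -1/2 + (1/6)*(-8) = -1/2 - 4/3 = -11/6 ≈ -1.8333)
g(R) = -3 + (-11/6 + R)**2 (g(R) = -3 + (R - 11/6)**2 = -3 + (-11/6 + R)**2)
E(z, A) = A**2 - 26*z (E(z, A) = (-27*z + A**2) + z = (A**2 - 27*z) + z = A**2 - 26*z)
-12/(E(-7, g(-1)) + 68) = -12/(((-3 + (-11 + 6*(-1))**2/36)**2 - 26*(-7)) + 68) = -12/(((-3 + (-11 - 6)**2/36)**2 + 182) + 68) = -12/(((-3 + (1/36)*(-17)**2)**2 + 182) + 68) = -12/(((-3 + (1/36)*289)**2 + 182) + 68) = -12/(((-3 + 289/36)**2 + 182) + 68) = -12/(((181/36)**2 + 182) + 68) = -12/((32761/1296 + 182) + 68) = -12/(268633/1296 + 68) = -12/(356761/1296) = (1296/356761)*(-12) = -15552/356761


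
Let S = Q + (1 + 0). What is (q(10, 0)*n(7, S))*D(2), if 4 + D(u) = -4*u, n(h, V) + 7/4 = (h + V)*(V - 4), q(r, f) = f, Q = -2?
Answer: 0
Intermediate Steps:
S = -1 (S = -2 + (1 + 0) = -2 + 1 = -1)
n(h, V) = -7/4 + (-4 + V)*(V + h) (n(h, V) = -7/4 + (h + V)*(V - 4) = -7/4 + (V + h)*(-4 + V) = -7/4 + (-4 + V)*(V + h))
D(u) = -4 - 4*u
(q(10, 0)*n(7, S))*D(2) = (0*(-7/4 + (-1)**2 - 4*(-1) - 4*7 - 1*7))*(-4 - 4*2) = (0*(-7/4 + 1 + 4 - 28 - 7))*(-4 - 8) = (0*(-127/4))*(-12) = 0*(-12) = 0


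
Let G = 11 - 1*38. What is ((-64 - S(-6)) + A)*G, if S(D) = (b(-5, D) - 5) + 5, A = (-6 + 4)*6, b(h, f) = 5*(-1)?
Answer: 1917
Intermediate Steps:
b(h, f) = -5
A = -12 (A = -2*6 = -12)
S(D) = -5 (S(D) = (-5 - 5) + 5 = -10 + 5 = -5)
G = -27 (G = 11 - 38 = -27)
((-64 - S(-6)) + A)*G = ((-64 - 1*(-5)) - 12)*(-27) = ((-64 + 5) - 12)*(-27) = (-59 - 12)*(-27) = -71*(-27) = 1917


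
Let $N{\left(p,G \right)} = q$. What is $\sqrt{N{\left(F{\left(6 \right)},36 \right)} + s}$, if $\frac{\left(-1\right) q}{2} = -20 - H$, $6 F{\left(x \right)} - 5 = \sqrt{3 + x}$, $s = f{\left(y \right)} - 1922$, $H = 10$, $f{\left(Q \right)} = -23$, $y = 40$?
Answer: $i \sqrt{1885} \approx 43.417 i$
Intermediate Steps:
$s = -1945$ ($s = -23 - 1922 = -1945$)
$F{\left(x \right)} = \frac{5}{6} + \frac{\sqrt{3 + x}}{6}$
$q = 60$ ($q = - 2 \left(-20 - 10\right) = \left(-2\right) \left(-30\right) = 60$)
$N{\left(p,G \right)} = 60$
$\sqrt{N{\left(F{\left(6 \right)},36 \right)} + s} = \sqrt{60 - 1945} = \sqrt{-1885} = i \sqrt{1885}$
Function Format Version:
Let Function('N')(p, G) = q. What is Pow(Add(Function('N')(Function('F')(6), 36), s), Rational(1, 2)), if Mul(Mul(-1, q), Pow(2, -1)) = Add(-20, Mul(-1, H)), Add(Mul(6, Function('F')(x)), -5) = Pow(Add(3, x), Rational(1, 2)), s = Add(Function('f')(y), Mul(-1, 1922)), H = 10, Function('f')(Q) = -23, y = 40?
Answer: Mul(I, Pow(1885, Rational(1, 2))) ≈ Mul(43.417, I)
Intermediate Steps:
s = -1945 (s = Add(-23, Mul(-1, 1922)) = Add(-23, -1922) = -1945)
Function('F')(x) = Add(Rational(5, 6), Mul(Rational(1, 6), Pow(Add(3, x), Rational(1, 2))))
q = 60 (q = Mul(-2, Add(-20, Mul(-1, 10))) = Mul(-2, Add(-20, -10)) = Mul(-2, -30) = 60)
Function('N')(p, G) = 60
Pow(Add(Function('N')(Function('F')(6), 36), s), Rational(1, 2)) = Pow(Add(60, -1945), Rational(1, 2)) = Pow(-1885, Rational(1, 2)) = Mul(I, Pow(1885, Rational(1, 2)))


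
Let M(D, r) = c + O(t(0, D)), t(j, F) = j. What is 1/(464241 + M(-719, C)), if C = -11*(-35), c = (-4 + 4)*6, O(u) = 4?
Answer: 1/464245 ≈ 2.1540e-6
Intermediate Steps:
c = 0 (c = 0*6 = 0)
C = 385
M(D, r) = 4 (M(D, r) = 0 + 4 = 4)
1/(464241 + M(-719, C)) = 1/(464241 + 4) = 1/464245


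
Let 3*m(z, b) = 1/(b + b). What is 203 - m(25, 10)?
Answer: 12179/60 ≈ 202.98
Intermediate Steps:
m(z, b) = 1/(6*b) (m(z, b) = 1/(3*(b + b)) = 1/(3*((2*b))) = (1/(2*b))/3 = 1/(6*b))
203 - m(25, 10) = 203 - 1/(6*10) = 203 - 1*1/60 = 203 - 1/60 = 12179/60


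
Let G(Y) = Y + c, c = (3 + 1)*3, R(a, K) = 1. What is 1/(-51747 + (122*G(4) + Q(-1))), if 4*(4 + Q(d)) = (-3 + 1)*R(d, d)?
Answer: -2/99599 ≈ -2.0081e-5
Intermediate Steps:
c = 12 (c = 4*3 = 12)
G(Y) = 12 + Y (G(Y) = Y + 12 = 12 + Y)
Q(d) = -9/2 (Q(d) = -4 + ((-3 + 1)*1)/4 = -4 + (-2*1)/4 = -4 + (1/4)*(-2) = -4 - 1/2 = -9/2)
1/(-51747 + (122*G(4) + Q(-1))) = 1/(-51747 + (122*(12 + 4) - 9/2)) = 1/(-51747 + (122*16 - 9/2)) = 1/(-51747 + (1952 - 9/2)) = 1/(-51747 + 3895/2) = 1/(-99599/2) = -2/99599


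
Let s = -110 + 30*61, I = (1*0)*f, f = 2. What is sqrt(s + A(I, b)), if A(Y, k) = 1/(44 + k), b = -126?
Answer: 3*sqrt(1285022)/82 ≈ 41.473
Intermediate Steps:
I = 0 (I = (1*0)*2 = 0*2 = 0)
s = 1720 (s = -110 + 1830 = 1720)
sqrt(s + A(I, b)) = sqrt(1720 + 1/(44 - 126)) = sqrt(1720 + 1/(-82)) = sqrt(1720 - 1/82) = sqrt(141039/82) = 3*sqrt(1285022)/82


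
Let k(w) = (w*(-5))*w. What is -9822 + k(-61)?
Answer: -28427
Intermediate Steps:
k(w) = -5*w² (k(w) = (-5*w)*w = -5*w²)
-9822 + k(-61) = -9822 - 5*(-61)² = -9822 - 5*3721 = -9822 - 18605 = -28427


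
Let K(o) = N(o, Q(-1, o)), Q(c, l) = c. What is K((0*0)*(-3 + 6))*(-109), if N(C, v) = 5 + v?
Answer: -436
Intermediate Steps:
K(o) = 4 (K(o) = 5 - 1 = 4)
K((0*0)*(-3 + 6))*(-109) = 4*(-109) = -436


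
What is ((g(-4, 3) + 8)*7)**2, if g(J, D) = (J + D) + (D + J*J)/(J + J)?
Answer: 67081/64 ≈ 1048.1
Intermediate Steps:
g(J, D) = D + J + (D + J**2)/(2*J) (g(J, D) = (D + J) + (D + J**2)/((2*J)) = (D + J) + (D + J**2)*(1/(2*J)) = (D + J) + (D + J**2)/(2*J) = D + J + (D + J**2)/(2*J))
((g(-4, 3) + 8)*7)**2 = (((3 + (3/2)*(-4) + (1/2)*3/(-4)) + 8)*7)**2 = (((3 - 6 + (1/2)*3*(-1/4)) + 8)*7)**2 = (((3 - 6 - 3/8) + 8)*7)**2 = ((-27/8 + 8)*7)**2 = ((37/8)*7)**2 = (259/8)**2 = 67081/64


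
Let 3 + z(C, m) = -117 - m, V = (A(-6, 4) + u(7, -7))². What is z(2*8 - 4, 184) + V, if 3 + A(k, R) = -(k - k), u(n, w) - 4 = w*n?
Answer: 2000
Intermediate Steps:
u(n, w) = 4 + n*w (u(n, w) = 4 + w*n = 4 + n*w)
A(k, R) = -3 (A(k, R) = -3 - (k - k) = -3 - 1*0 = -3 + 0 = -3)
V = 2304 (V = (-3 + (4 + 7*(-7)))² = (-3 + (4 - 49))² = (-3 - 45)² = (-48)² = 2304)
z(C, m) = -120 - m (z(C, m) = -3 + (-117 - m) = -120 - m)
z(2*8 - 4, 184) + V = (-120 - 1*184) + 2304 = (-120 - 184) + 2304 = -304 + 2304 = 2000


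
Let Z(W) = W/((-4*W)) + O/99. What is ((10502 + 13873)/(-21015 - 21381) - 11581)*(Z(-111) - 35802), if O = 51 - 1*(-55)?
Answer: 773468290905713/1865424 ≈ 4.1463e+8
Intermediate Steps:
O = 106 (O = 51 + 55 = 106)
Z(W) = 325/396 (Z(W) = W/((-4*W)) + 106/99 = W*(-1/(4*W)) + 106*(1/99) = -1/4 + 106/99 = 325/396)
((10502 + 13873)/(-21015 - 21381) - 11581)*(Z(-111) - 35802) = ((10502 + 13873)/(-21015 - 21381) - 11581)*(325/396 - 35802) = (24375/(-42396) - 11581)*(-14177267/396) = (24375*(-1/42396) - 11581)*(-14177267/396) = (-8125/14132 - 11581)*(-14177267/396) = -163670817/14132*(-14177267/396) = 773468290905713/1865424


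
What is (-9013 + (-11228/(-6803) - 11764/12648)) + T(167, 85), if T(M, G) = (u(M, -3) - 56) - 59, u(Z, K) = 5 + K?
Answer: -11546745619/1265358 ≈ -9125.3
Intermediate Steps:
T(M, G) = -113 (T(M, G) = ((5 - 3) - 56) - 59 = (2 - 56) - 59 = -54 - 59 = -113)
(-9013 + (-11228/(-6803) - 11764/12648)) + T(167, 85) = (-9013 + (-11228/(-6803) - 11764/12648)) - 113 = (-9013 + (-11228*(-1/6803) - 11764*1/12648)) - 113 = (-9013 + (11228/6803 - 173/186)) - 113 = (-9013 + 911489/1265358) - 113 = -11403760165/1265358 - 113 = -11546745619/1265358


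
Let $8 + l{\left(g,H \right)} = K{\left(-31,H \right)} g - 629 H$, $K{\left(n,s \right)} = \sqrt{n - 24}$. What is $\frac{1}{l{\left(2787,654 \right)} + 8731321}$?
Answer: $\frac{8319947}{69221945288104} - \frac{2787 i \sqrt{55}}{69221945288104} \approx 1.2019 \cdot 10^{-7} - 2.9859 \cdot 10^{-10} i$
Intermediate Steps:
$K{\left(n,s \right)} = \sqrt{-24 + n}$
$l{\left(g,H \right)} = -8 - 629 H + i g \sqrt{55}$ ($l{\left(g,H \right)} = -8 - \left(629 H - \sqrt{-24 - 31} g\right) = -8 - \left(629 H - \sqrt{-55} g\right) = -8 - \left(629 H - i \sqrt{55} g\right) = -8 - \left(629 H - i g \sqrt{55}\right) = -8 - 629 H + i g \sqrt{55}$)
$\frac{1}{l{\left(2787,654 \right)} + 8731321} = \frac{1}{\left(-8 - 411366 + i 2787 \sqrt{55}\right) + 8731321} = \frac{1}{\left(-8 - 411366 + 2787 i \sqrt{55}\right) + 8731321} = \frac{1}{\left(-411374 + 2787 i \sqrt{55}\right) + 8731321} = \frac{1}{8319947 + 2787 i \sqrt{55}}$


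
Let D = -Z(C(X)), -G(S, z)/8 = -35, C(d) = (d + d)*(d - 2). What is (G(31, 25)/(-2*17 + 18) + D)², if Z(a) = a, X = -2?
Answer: 4489/4 ≈ 1122.3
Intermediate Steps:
C(d) = 2*d*(-2 + d) (C(d) = (2*d)*(-2 + d) = 2*d*(-2 + d))
G(S, z) = 280 (G(S, z) = -8*(-35) = 280)
D = -16 (D = -2*(-2)*(-2 - 2) = -2*(-2)*(-4) = -1*16 = -16)
(G(31, 25)/(-2*17 + 18) + D)² = (280/(-2*17 + 18) - 16)² = (280/(-34 + 18) - 16)² = (280/(-16) - 16)² = (280*(-1/16) - 16)² = (-35/2 - 16)² = (-67/2)² = 4489/4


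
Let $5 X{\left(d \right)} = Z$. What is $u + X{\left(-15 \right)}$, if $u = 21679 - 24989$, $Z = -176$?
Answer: $- \frac{16726}{5} \approx -3345.2$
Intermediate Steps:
$X{\left(d \right)} = - \frac{176}{5}$ ($X{\left(d \right)} = \frac{1}{5} \left(-176\right) = - \frac{176}{5}$)
$u = -3310$ ($u = 21679 - 24989 = -3310$)
$u + X{\left(-15 \right)} = -3310 - \frac{176}{5} = - \frac{16726}{5}$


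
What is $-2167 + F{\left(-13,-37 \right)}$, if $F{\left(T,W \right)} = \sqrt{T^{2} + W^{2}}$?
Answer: $-2167 + \sqrt{1538} \approx -2127.8$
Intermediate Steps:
$-2167 + F{\left(-13,-37 \right)} = -2167 + \sqrt{\left(-13\right)^{2} + \left(-37\right)^{2}} = -2167 + \sqrt{169 + 1369} = -2167 + \sqrt{1538}$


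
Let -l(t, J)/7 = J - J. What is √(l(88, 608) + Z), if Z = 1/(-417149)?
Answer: I*√417149/417149 ≈ 0.0015483*I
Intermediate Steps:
l(t, J) = 0 (l(t, J) = -7*(J - J) = -7*0 = 0)
Z = -1/417149 ≈ -2.3972e-6
√(l(88, 608) + Z) = √(0 - 1/417149) = √(-1/417149) = I*√417149/417149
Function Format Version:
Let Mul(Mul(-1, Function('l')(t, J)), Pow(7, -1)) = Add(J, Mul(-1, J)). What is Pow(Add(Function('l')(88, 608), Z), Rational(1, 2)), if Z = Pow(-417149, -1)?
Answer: Mul(Rational(1, 417149), I, Pow(417149, Rational(1, 2))) ≈ Mul(0.0015483, I)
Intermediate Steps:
Function('l')(t, J) = 0 (Function('l')(t, J) = Mul(-7, Add(J, Mul(-1, J))) = Mul(-7, 0) = 0)
Z = Rational(-1, 417149) ≈ -2.3972e-6
Pow(Add(Function('l')(88, 608), Z), Rational(1, 2)) = Pow(Add(0, Rational(-1, 417149)), Rational(1, 2)) = Pow(Rational(-1, 417149), Rational(1, 2)) = Mul(Rational(1, 417149), I, Pow(417149, Rational(1, 2)))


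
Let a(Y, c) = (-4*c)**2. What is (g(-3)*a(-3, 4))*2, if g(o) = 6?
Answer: 3072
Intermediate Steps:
a(Y, c) = 16*c**2
(g(-3)*a(-3, 4))*2 = (6*(16*4**2))*2 = (6*(16*16))*2 = (6*256)*2 = 1536*2 = 3072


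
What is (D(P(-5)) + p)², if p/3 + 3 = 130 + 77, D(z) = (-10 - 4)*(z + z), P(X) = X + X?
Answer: 795664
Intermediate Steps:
P(X) = 2*X
D(z) = -28*z
p = 612 (p = -9 + 3*(130 + 77) = -9 + 3*207 = -9 + 621 = 612)
(D(P(-5)) + p)² = (-56*(-5) + 612)² = (-28*(-10) + 612)² = (280 + 612)² = 892² = 795664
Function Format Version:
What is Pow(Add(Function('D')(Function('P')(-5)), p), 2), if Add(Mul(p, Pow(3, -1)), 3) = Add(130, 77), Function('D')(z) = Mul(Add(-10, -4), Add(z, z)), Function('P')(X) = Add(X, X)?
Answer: 795664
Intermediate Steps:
Function('P')(X) = Mul(2, X)
Function('D')(z) = Mul(-28, z) (Function('D')(z) = Mul(-14, Mul(2, z)) = Mul(-28, z))
p = 612 (p = Add(-9, Mul(3, Add(130, 77))) = Add(-9, Mul(3, 207)) = Add(-9, 621) = 612)
Pow(Add(Function('D')(Function('P')(-5)), p), 2) = Pow(Add(Mul(-28, Mul(2, -5)), 612), 2) = Pow(Add(Mul(-28, -10), 612), 2) = Pow(Add(280, 612), 2) = Pow(892, 2) = 795664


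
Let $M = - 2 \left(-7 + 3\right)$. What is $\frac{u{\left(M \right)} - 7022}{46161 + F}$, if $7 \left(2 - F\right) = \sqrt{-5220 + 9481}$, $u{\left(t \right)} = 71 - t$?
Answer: $- \frac{15741167533}{104420101620} - \frac{48713 \sqrt{4261}}{104420101620} \approx -0.15078$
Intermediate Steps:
$M = 8$ ($M = \left(-2\right) \left(-4\right) = 8$)
$F = 2 - \frac{\sqrt{4261}}{7}$ ($F = 2 - \frac{\sqrt{-5220 + 9481}}{7} = 2 - \frac{\sqrt{4261}}{7} \approx -7.3252$)
$\frac{u{\left(M \right)} - 7022}{46161 + F} = \frac{\left(71 - 8\right) - 7022}{46161 + \left(2 - \frac{\sqrt{4261}}{7}\right)} = \frac{\left(71 - 8\right) - 7022}{46163 - \frac{\sqrt{4261}}{7}} = \frac{63 - 7022}{46163 - \frac{\sqrt{4261}}{7}} = - \frac{6959}{46163 - \frac{\sqrt{4261}}{7}}$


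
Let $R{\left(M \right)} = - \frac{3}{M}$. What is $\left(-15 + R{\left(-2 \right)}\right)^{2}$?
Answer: $\frac{729}{4} \approx 182.25$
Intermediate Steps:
$\left(-15 + R{\left(-2 \right)}\right)^{2} = \left(-15 - \frac{3}{-2}\right)^{2} = \left(-15 - - \frac{3}{2}\right)^{2} = \left(-15 + \frac{3}{2}\right)^{2} = \left(- \frac{27}{2}\right)^{2} = \frac{729}{4}$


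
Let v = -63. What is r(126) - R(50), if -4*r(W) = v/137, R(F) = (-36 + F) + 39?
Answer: -28981/548 ≈ -52.885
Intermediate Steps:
R(F) = 3 + F
r(W) = 63/548 (r(W) = -(-63)/(4*137) = -¼*(-63/137) = 63/548)
r(126) - R(50) = 63/548 - (3 + 50) = 63/548 - 1*53 = 63/548 - 53 = -28981/548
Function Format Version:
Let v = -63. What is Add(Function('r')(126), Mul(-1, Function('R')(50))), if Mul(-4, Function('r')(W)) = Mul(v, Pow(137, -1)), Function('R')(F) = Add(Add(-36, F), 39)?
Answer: Rational(-28981, 548) ≈ -52.885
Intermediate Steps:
Function('R')(F) = Add(3, F)
Function('r')(W) = Rational(63, 548) (Function('r')(W) = Mul(Rational(-1, 4), Mul(-63, Pow(137, -1))) = Mul(Rational(-1, 4), Mul(-63, Rational(1, 137))) = Mul(Rational(-1, 4), Rational(-63, 137)) = Rational(63, 548))
Add(Function('r')(126), Mul(-1, Function('R')(50))) = Add(Rational(63, 548), Mul(-1, Add(3, 50))) = Add(Rational(63, 548), Mul(-1, 53)) = Add(Rational(63, 548), -53) = Rational(-28981, 548)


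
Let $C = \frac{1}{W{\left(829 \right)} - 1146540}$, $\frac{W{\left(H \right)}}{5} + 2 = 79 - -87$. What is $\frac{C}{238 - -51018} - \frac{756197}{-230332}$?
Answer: $\frac{11101921803870177}{3381563075418560} \approx 3.2831$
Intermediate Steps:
$W{\left(H \right)} = 820$ ($W{\left(H \right)} = -10 + 5 \left(79 - -87\right) = -10 + 5 \left(79 + 87\right) = -10 + 5 \cdot 166 = -10 + 830 = 820$)
$C = - \frac{1}{1145720}$ ($C = \frac{1}{820 - 1146540} = \frac{1}{-1145720} = - \frac{1}{1145720} \approx -8.7281 \cdot 10^{-7}$)
$\frac{C}{238 - -51018} - \frac{756197}{-230332} = - \frac{1}{1145720 \left(238 - -51018\right)} - \frac{756197}{-230332} = - \frac{1}{1145720 \left(238 + 51018\right)} - - \frac{756197}{230332} = - \frac{1}{1145720 \cdot 51256} + \frac{756197}{230332} = \left(- \frac{1}{1145720}\right) \frac{1}{51256} + \frac{756197}{230332} = - \frac{1}{58725024320} + \frac{756197}{230332} = \frac{11101921803870177}{3381563075418560}$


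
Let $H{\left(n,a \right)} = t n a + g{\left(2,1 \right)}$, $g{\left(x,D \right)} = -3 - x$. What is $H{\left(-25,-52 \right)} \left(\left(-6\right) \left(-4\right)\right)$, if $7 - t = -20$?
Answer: $842280$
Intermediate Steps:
$t = 27$ ($t = 7 - -20 = 7 + 20 = 27$)
$H{\left(n,a \right)} = -5 + 27 a n$ ($H{\left(n,a \right)} = 27 n a - 5 = 27 a n - 5 = -5 + 27 a n$)
$H{\left(-25,-52 \right)} \left(\left(-6\right) \left(-4\right)\right) = \left(-5 + 27 \left(-52\right) \left(-25\right)\right) \left(\left(-6\right) \left(-4\right)\right) = \left(-5 + 35100\right) 24 = 35095 \cdot 24 = 842280$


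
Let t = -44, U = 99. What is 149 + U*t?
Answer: -4207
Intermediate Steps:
149 + U*t = 149 + 99*(-44) = 149 - 4356 = -4207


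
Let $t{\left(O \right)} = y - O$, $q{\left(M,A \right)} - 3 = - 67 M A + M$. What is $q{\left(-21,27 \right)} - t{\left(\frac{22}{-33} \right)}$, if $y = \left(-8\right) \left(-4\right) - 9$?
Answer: $\frac{113842}{3} \approx 37947.0$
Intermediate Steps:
$q{\left(M,A \right)} = 3 + M - 67 A M$ ($q{\left(M,A \right)} = 3 + \left(- 67 M A + M\right) = 3 - \left(- M + 67 A M\right) = 3 + M - 67 A M$)
$y = 23$ ($y = 32 - 9 = 23$)
$t{\left(O \right)} = 23 - O$
$q{\left(-21,27 \right)} - t{\left(\frac{22}{-33} \right)} = \left(3 - 21 - 1809 \left(-21\right)\right) - \left(23 - \frac{22}{-33}\right) = \left(3 - 21 + 37989\right) - \left(23 - 22 \left(- \frac{1}{33}\right)\right) = 37971 - \left(23 - - \frac{2}{3}\right) = 37971 - \left(23 + \frac{2}{3}\right) = 37971 - \frac{71}{3} = \frac{113842}{3}$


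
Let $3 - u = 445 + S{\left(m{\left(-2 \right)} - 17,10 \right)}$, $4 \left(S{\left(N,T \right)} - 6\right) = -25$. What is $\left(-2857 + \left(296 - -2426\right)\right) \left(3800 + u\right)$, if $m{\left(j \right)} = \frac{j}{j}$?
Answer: $- \frac{1813455}{4} \approx -4.5336 \cdot 10^{5}$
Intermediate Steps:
$m{\left(j \right)} = 1$
$S{\left(N,T \right)} = - \frac{1}{4}$ ($S{\left(N,T \right)} = 6 + \frac{1}{4} \left(-25\right) = 6 - \frac{25}{4} = - \frac{1}{4}$)
$u = - \frac{1767}{4}$ ($u = 3 - \left(445 - \frac{1}{4}\right) = 3 - \frac{1779}{4} = - \frac{1767}{4} \approx -441.75$)
$\left(-2857 + \left(296 - -2426\right)\right) \left(3800 + u\right) = \left(-2857 + \left(296 - -2426\right)\right) \left(3800 - \frac{1767}{4}\right) = \left(-2857 + \left(296 + 2426\right)\right) \frac{13433}{4} = \left(-2857 + 2722\right) \frac{13433}{4} = \left(-135\right) \frac{13433}{4} = - \frac{1813455}{4}$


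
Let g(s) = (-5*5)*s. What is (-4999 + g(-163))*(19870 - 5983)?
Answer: -12831588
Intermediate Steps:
g(s) = -25*s
(-4999 + g(-163))*(19870 - 5983) = (-4999 - 25*(-163))*(19870 - 5983) = (-4999 + 4075)*13887 = -924*13887 = -12831588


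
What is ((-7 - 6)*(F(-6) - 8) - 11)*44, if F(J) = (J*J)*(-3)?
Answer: 65868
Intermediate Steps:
F(J) = -3*J² (F(J) = J²*(-3) = -3*J²)
((-7 - 6)*(F(-6) - 8) - 11)*44 = ((-7 - 6)*(-3*(-6)² - 8) - 11)*44 = (-13*(-3*36 - 8) - 11)*44 = (-13*(-108 - 8) - 11)*44 = (-13*(-116) - 11)*44 = (1508 - 11)*44 = 1497*44 = 65868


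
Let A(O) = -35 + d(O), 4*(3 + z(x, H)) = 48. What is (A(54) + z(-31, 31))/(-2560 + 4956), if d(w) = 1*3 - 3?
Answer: -13/1198 ≈ -0.010851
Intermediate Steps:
z(x, H) = 9 (z(x, H) = -3 + (¼)*48 = -3 + 12 = 9)
d(w) = 0 (d(w) = 3 - 3 = 0)
A(O) = -35 (A(O) = -35 + 0 = -35)
(A(54) + z(-31, 31))/(-2560 + 4956) = (-35 + 9)/(-2560 + 4956) = -26/2396 = -26*1/2396 = -13/1198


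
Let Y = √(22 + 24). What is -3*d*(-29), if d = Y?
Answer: 87*√46 ≈ 590.06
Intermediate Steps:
Y = √46 ≈ 6.7823
d = √46 ≈ 6.7823
-3*d*(-29) = -3*√46*(-29) = 87*√46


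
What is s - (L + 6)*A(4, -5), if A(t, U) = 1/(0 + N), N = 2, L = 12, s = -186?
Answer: -195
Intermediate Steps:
A(t, U) = ½ (A(t, U) = 1/(0 + 2) = 1/2 = ½)
s - (L + 6)*A(4, -5) = -186 - (12 + 6)/2 = -186 - 18/2 = -186 - 1*9 = -186 - 9 = -195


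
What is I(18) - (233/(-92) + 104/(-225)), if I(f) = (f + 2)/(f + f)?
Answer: 73493/20700 ≈ 3.5504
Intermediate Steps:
I(f) = (2 + f)/(2*f) (I(f) = (2 + f)/((2*f)) = (2 + f)*(1/(2*f)) = (2 + f)/(2*f))
I(18) - (233/(-92) + 104/(-225)) = (½)*(2 + 18)/18 - (233/(-92) + 104/(-225)) = (½)*(1/18)*20 - (233*(-1/92) + 104*(-1/225)) = 5/9 - (-233/92 - 104/225) = 5/9 - 1*(-61993/20700) = 5/9 + 61993/20700 = 73493/20700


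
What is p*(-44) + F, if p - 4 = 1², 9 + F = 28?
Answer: -201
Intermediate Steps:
F = 19 (F = -9 + 28 = 19)
p = 5 (p = 4 + 1² = 4 + 1 = 5)
p*(-44) + F = 5*(-44) + 19 = -220 + 19 = -201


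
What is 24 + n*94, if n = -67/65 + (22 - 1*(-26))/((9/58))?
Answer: 5655866/195 ≈ 29004.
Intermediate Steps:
n = 60119/195 (n = -67*1/65 + (22 + 26)/((9*(1/58))) = -67/65 + 48/(9/58) = -67/65 + 48*(58/9) = -67/65 + 928/3 = 60119/195 ≈ 308.30)
24 + n*94 = 24 + (60119/195)*94 = 24 + 5651186/195 = 5655866/195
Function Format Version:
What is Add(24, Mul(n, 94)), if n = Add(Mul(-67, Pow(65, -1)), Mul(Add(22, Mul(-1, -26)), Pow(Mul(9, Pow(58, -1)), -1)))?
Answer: Rational(5655866, 195) ≈ 29004.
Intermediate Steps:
n = Rational(60119, 195) (n = Add(Mul(-67, Rational(1, 65)), Mul(Add(22, 26), Pow(Mul(9, Rational(1, 58)), -1))) = Add(Rational(-67, 65), Mul(48, Pow(Rational(9, 58), -1))) = Add(Rational(-67, 65), Mul(48, Rational(58, 9))) = Add(Rational(-67, 65), Rational(928, 3)) = Rational(60119, 195) ≈ 308.30)
Add(24, Mul(n, 94)) = Add(24, Mul(Rational(60119, 195), 94)) = Add(24, Rational(5651186, 195)) = Rational(5655866, 195)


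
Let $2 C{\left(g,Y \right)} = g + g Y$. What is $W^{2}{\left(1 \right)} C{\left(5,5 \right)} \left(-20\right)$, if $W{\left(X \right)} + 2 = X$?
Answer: $-300$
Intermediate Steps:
$C{\left(g,Y \right)} = \frac{g}{2} + \frac{Y g}{2}$ ($C{\left(g,Y \right)} = \frac{g + g Y}{2} = \frac{g + Y g}{2} = \frac{g}{2} + \frac{Y g}{2}$)
$W{\left(X \right)} = -2 + X$
$W^{2}{\left(1 \right)} C{\left(5,5 \right)} \left(-20\right) = \left(-2 + 1\right)^{2} \cdot \frac{1}{2} \cdot 5 \left(1 + 5\right) \left(-20\right) = \left(-1\right)^{2} \cdot \frac{1}{2} \cdot 5 \cdot 6 \left(-20\right) = 1 \cdot 15 \left(-20\right) = 15 \left(-20\right) = -300$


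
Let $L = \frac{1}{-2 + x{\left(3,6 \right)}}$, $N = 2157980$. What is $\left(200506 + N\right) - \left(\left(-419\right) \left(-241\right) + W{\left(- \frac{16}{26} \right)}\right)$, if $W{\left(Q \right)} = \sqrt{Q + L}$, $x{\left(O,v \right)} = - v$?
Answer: $2257507 - \frac{i \sqrt{2002}}{52} \approx 2.2575 \cdot 10^{6} - 0.86046 i$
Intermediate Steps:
$L = - \frac{1}{8}$ ($L = \frac{1}{-2 - 6} = \frac{1}{-8} = - \frac{1}{8} \approx -0.125$)
$W{\left(Q \right)} = \sqrt{- \frac{1}{8} + Q}$ ($W{\left(Q \right)} = \sqrt{Q - \frac{1}{8}} = \sqrt{- \frac{1}{8} + Q}$)
$\left(200506 + N\right) - \left(\left(-419\right) \left(-241\right) + W{\left(- \frac{16}{26} \right)}\right) = \left(200506 + 2157980\right) - \left(\left(-419\right) \left(-241\right) + \frac{\sqrt{-2 + 16 \left(- \frac{16}{26}\right)}}{4}\right) = 2358486 - \left(100979 + \frac{\sqrt{-2 + 16 \left(\left(-16\right) \frac{1}{26}\right)}}{4}\right) = 2358486 - \left(100979 + \frac{\sqrt{-2 + 16 \left(- \frac{8}{13}\right)}}{4}\right) = 2358486 - \left(100979 + \frac{\sqrt{-2 - \frac{128}{13}}}{4}\right) = 2358486 - \left(100979 + \frac{\sqrt{- \frac{154}{13}}}{4}\right) = 2358486 - \left(100979 + \frac{\frac{1}{13} i \sqrt{2002}}{4}\right) = 2358486 - \left(100979 + \frac{i \sqrt{2002}}{52}\right) = 2257507 - \frac{i \sqrt{2002}}{52}$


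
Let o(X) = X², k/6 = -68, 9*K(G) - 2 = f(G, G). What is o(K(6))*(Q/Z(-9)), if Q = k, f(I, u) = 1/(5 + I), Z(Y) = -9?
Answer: 71944/29403 ≈ 2.4468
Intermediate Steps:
K(G) = 2/9 + 1/(9*(5 + G))
k = -408 (k = 6*(-68) = -408)
Q = -408
o(K(6))*(Q/Z(-9)) = ((11 + 2*6)/(9*(5 + 6)))²*(-408/(-9)) = ((⅑)*(11 + 12)/11)²*(-408*(-⅑)) = ((⅑)*(1/11)*23)²*(136/3) = (23/99)²*(136/3) = (529/9801)*(136/3) = 71944/29403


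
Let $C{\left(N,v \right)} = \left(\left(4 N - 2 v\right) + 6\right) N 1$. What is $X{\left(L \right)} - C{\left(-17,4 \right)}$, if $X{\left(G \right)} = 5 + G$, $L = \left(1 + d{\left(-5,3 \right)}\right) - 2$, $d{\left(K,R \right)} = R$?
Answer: $-1183$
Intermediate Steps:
$L = 2$ ($L = \left(1 + 3\right) - 2 = 4 - 2 = 2$)
$C{\left(N,v \right)} = N \left(6 - 2 v + 4 N\right)$ ($C{\left(N,v \right)} = \left(\left(- 2 v + 4 N\right) + 6\right) N 1 = \left(6 - 2 v + 4 N\right) N 1 = N \left(6 - 2 v + 4 N\right) 1 = N \left(6 - 2 v + 4 N\right)$)
$X{\left(L \right)} - C{\left(-17,4 \right)} = \left(5 + 2\right) - 2 \left(-17\right) \left(3 - 4 + 2 \left(-17\right)\right) = 7 - 2 \left(-17\right) \left(3 - 4 - 34\right) = 7 - 2 \left(-17\right) \left(-35\right) = 7 - 1190 = -1183$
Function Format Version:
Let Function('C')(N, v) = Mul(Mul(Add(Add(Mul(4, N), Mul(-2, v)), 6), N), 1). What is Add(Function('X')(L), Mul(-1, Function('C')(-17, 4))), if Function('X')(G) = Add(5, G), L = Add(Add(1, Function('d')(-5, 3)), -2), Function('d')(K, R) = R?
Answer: -1183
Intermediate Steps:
L = 2 (L = Add(Add(1, 3), -2) = Add(4, -2) = 2)
Function('C')(N, v) = Mul(N, Add(6, Mul(-2, v), Mul(4, N))) (Function('C')(N, v) = Mul(Mul(Add(Add(Mul(-2, v), Mul(4, N)), 6), N), 1) = Mul(Mul(Add(6, Mul(-2, v), Mul(4, N)), N), 1) = Mul(Mul(N, Add(6, Mul(-2, v), Mul(4, N))), 1) = Mul(N, Add(6, Mul(-2, v), Mul(4, N))))
Add(Function('X')(L), Mul(-1, Function('C')(-17, 4))) = Add(Add(5, 2), Mul(-1, Mul(2, -17, Add(3, Mul(-1, 4), Mul(2, -17))))) = Add(7, Mul(-1, Mul(2, -17, Add(3, -4, -34)))) = Add(7, Mul(-1, Mul(2, -17, -35))) = Add(7, Mul(-1, 1190)) = Add(7, -1190) = -1183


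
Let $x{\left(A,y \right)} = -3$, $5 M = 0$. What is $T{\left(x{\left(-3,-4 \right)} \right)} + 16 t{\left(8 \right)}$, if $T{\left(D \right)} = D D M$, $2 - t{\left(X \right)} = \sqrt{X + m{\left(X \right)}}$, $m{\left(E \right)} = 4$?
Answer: $32 - 32 \sqrt{3} \approx -23.426$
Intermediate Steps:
$M = 0$ ($M = \frac{1}{5} \cdot 0 = 0$)
$t{\left(X \right)} = 2 - \sqrt{4 + X}$ ($t{\left(X \right)} = 2 - \sqrt{X + 4} = 2 - \sqrt{4 + X}$)
$T{\left(D \right)} = 0$ ($T{\left(D \right)} = D D 0 = D^{2} \cdot 0 = 0$)
$T{\left(x{\left(-3,-4 \right)} \right)} + 16 t{\left(8 \right)} = 0 + 16 \left(2 - \sqrt{4 + 8}\right) = 0 + 16 \left(2 - \sqrt{12}\right) = 0 + 16 \left(2 - 2 \sqrt{3}\right) = 0 + \left(32 - 32 \sqrt{3}\right) = 32 - 32 \sqrt{3}$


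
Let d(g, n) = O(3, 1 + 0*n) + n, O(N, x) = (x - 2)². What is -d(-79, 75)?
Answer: -76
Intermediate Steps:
O(N, x) = (-2 + x)²
d(g, n) = 1 + n (d(g, n) = (-2 + (1 + 0*n))² + n = (-2 + (1 + 0))² + n = (-2 + 1)² + n = (-1)² + n = 1 + n)
-d(-79, 75) = -(1 + 75) = -1*76 = -76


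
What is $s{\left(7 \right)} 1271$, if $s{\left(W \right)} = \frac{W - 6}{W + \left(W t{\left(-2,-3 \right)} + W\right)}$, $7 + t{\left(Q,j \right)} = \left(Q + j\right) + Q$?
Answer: $- \frac{1271}{84} \approx -15.131$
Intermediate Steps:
$t{\left(Q,j \right)} = -7 + j + 2 Q$ ($t{\left(Q,j \right)} = -7 + \left(\left(Q + j\right) + Q\right) = -7 + \left(j + 2 Q\right) = -7 + j + 2 Q$)
$s{\left(W \right)} = - \frac{-6 + W}{12 W}$ ($s{\left(W \right)} = \frac{W - 6}{W + \left(W \left(-7 - 3 + 2 \left(-2\right)\right) + W\right)} = \frac{-6 + W}{W + \left(W \left(-7 - 3 - 4\right) + W\right)} = \frac{-6 + W}{W + \left(W \left(-14\right) + W\right)} = \frac{-6 + W}{W + \left(- 14 W + W\right)} = \frac{-6 + W}{W - 13 W} = \frac{-6 + W}{\left(-12\right) W} = \left(-6 + W\right) \left(- \frac{1}{12 W}\right) = - \frac{-6 + W}{12 W}$)
$s{\left(7 \right)} 1271 = \frac{6 - 7}{12 \cdot 7} \cdot 1271 = \frac{1}{12} \cdot \frac{1}{7} \left(6 - 7\right) 1271 = \frac{1}{12} \cdot \frac{1}{7} \left(-1\right) 1271 = \left(- \frac{1}{84}\right) 1271 = - \frac{1271}{84}$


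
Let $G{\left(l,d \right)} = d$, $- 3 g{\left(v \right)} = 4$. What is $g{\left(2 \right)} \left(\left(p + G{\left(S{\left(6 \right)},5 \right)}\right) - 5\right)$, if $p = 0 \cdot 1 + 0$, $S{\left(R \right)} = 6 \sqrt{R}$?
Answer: $0$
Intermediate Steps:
$g{\left(v \right)} = - \frac{4}{3}$ ($g{\left(v \right)} = \left(- \frac{1}{3}\right) 4 = - \frac{4}{3}$)
$p = 0$ ($p = 0 + 0 = 0$)
$g{\left(2 \right)} \left(\left(p + G{\left(S{\left(6 \right)},5 \right)}\right) - 5\right) = - \frac{4 \left(\left(0 + 5\right) - 5\right)}{3} = - \frac{4 \left(5 - 5\right)}{3} = \left(- \frac{4}{3}\right) 0 = 0$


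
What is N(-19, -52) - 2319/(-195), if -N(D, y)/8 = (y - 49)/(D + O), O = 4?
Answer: -1637/39 ≈ -41.974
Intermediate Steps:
N(D, y) = -8*(-49 + y)/(4 + D) (N(D, y) = -8*(y - 49)/(D + 4) = -8*(-49 + y)/(4 + D))
N(-19, -52) - 2319/(-195) = 8*(49 - 1*(-52))/(4 - 19) - 2319/(-195) = 8*(49 + 52)/(-15) - 2319*(-1/195) = 8*(-1/15)*101 + 773/65 = -808/15 + 773/65 = -1637/39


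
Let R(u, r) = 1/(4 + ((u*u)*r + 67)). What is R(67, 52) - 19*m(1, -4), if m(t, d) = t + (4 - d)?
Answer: -39928328/233499 ≈ -171.00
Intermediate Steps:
m(t, d) = 4 + t - d
R(u, r) = 1/(71 + r*u²) (R(u, r) = 1/(4 + (u²*r + 67)) = 1/(4 + (r*u² + 67)) = 1/(4 + (67 + r*u²)) = 1/(71 + r*u²))
R(67, 52) - 19*m(1, -4) = 1/(71 + 52*67²) - 19*(4 + 1 - 1*(-4)) = 1/(71 + 52*4489) - 19*(4 + 1 + 4) = 1/(71 + 233428) - 19*9 = 1/233499 - 1*171 = 1/233499 - 171 = -39928328/233499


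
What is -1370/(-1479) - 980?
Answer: -1448050/1479 ≈ -979.07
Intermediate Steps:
-1370/(-1479) - 980 = -1370*(-1/1479) - 980 = 1370/1479 - 980 = -1448050/1479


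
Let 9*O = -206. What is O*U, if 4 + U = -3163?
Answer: 652402/9 ≈ 72489.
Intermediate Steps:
O = -206/9 (O = (⅑)*(-206) = -206/9 ≈ -22.889)
U = -3167 (U = -4 - 3163 = -3167)
O*U = -206/9*(-3167) = 652402/9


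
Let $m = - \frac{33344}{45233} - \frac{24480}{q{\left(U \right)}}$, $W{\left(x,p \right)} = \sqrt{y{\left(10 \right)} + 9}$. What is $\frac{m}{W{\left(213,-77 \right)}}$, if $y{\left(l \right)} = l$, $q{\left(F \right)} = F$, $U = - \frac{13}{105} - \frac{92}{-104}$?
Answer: $- \frac{3023008738688 \sqrt{19}}{1785029879} \approx -7381.9$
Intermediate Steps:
$U = \frac{2077}{2730}$ ($U = \left(-13\right) \frac{1}{105} - - \frac{23}{26} = - \frac{13}{105} + \frac{23}{26} = \frac{2077}{2730} \approx 0.76081$)
$W{\left(x,p \right)} = \sqrt{19}$ ($W{\left(x,p \right)} = \sqrt{10 + 9} = \sqrt{19}$)
$m = - \frac{3023008738688}{93948941}$ ($m = - \frac{33344}{45233} - \frac{24480}{\frac{2077}{2730}} = \left(-33344\right) \frac{1}{45233} - \frac{66830400}{2077} = - \frac{33344}{45233} - \frac{66830400}{2077} = - \frac{3023008738688}{93948941} \approx -32177.0$)
$\frac{m}{W{\left(213,-77 \right)}} = - \frac{3023008738688}{93948941 \sqrt{19}} = - \frac{3023008738688 \frac{\sqrt{19}}{19}}{93948941} = - \frac{3023008738688 \sqrt{19}}{1785029879}$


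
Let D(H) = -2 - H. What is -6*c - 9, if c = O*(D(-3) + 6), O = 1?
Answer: -51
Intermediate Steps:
c = 7 (c = 1*((-2 - 1*(-3)) + 6) = 1*((-2 + 3) + 6) = 1*(1 + 6) = 1*7 = 7)
-6*c - 9 = -6*7 - 9 = -42 - 9 = -51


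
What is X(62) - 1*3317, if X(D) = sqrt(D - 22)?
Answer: -3317 + 2*sqrt(10) ≈ -3310.7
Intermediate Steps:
X(D) = sqrt(-22 + D)
X(62) - 1*3317 = sqrt(-22 + 62) - 1*3317 = sqrt(40) - 3317 = 2*sqrt(10) - 3317 = -3317 + 2*sqrt(10)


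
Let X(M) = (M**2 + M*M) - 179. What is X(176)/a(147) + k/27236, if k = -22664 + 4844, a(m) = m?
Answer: 12725984/30331 ≈ 419.57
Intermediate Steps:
k = -17820
X(M) = -179 + 2*M**2 (X(M) = (M**2 + M**2) - 179 = 2*M**2 - 179 = -179 + 2*M**2)
X(176)/a(147) + k/27236 = (-179 + 2*176**2)/147 - 17820/27236 = (-179 + 2*30976)*(1/147) - 17820*1/27236 = (-179 + 61952)*(1/147) - 405/619 = 61773*(1/147) - 405/619 = 20591/49 - 405/619 = 12725984/30331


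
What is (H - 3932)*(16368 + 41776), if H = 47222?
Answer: 2517053760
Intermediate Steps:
(H - 3932)*(16368 + 41776) = (47222 - 3932)*(16368 + 41776) = 43290*58144 = 2517053760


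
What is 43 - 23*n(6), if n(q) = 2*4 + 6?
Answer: -279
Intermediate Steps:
n(q) = 14 (n(q) = 8 + 6 = 14)
43 - 23*n(6) = 43 - 23*14 = 43 - 322 = -279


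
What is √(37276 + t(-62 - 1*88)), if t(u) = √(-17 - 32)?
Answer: √(37276 + 7*I) ≈ 193.07 + 0.018*I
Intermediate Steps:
t(u) = 7*I (t(u) = √(-49) = 7*I)
√(37276 + t(-62 - 1*88)) = √(37276 + 7*I)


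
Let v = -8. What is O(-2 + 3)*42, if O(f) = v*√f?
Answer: -336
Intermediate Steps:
O(f) = -8*√f
O(-2 + 3)*42 = -8*√(-2 + 3)*42 = -8*√1*42 = -8*1*42 = -8*42 = -336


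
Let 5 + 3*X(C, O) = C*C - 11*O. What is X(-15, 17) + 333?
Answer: 344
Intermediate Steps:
X(C, O) = -5/3 - 11*O/3 + C²/3 (X(C, O) = -5/3 + (C*C - 11*O)/3 = -5/3 + (C² - 11*O)/3 = -5/3 + (-11*O/3 + C²/3) = -5/3 - 11*O/3 + C²/3)
X(-15, 17) + 333 = (-5/3 - 11/3*17 + (⅓)*(-15)²) + 333 = (-5/3 - 187/3 + (⅓)*225) + 333 = (-5/3 - 187/3 + 75) + 333 = 11 + 333 = 344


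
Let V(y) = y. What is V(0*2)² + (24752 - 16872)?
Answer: 7880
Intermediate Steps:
V(0*2)² + (24752 - 16872) = (0*2)² + (24752 - 16872) = 0² + 7880 = 0 + 7880 = 7880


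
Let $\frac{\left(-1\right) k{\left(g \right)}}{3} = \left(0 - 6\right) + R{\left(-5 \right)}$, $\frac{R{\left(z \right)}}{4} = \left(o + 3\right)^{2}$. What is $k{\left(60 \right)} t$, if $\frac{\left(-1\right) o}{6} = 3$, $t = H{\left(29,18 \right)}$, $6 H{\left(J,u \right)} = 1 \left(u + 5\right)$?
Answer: $-10281$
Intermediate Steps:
$H{\left(J,u \right)} = \frac{5}{6} + \frac{u}{6}$ ($H{\left(J,u \right)} = \frac{1 \left(u + 5\right)}{6} = \frac{1 \left(5 + u\right)}{6} = \frac{5 + u}{6} = \frac{5}{6} + \frac{u}{6}$)
$t = \frac{23}{6}$ ($t = \frac{5}{6} + \frac{1}{6} \cdot 18 = \frac{5}{6} + 3 = \frac{23}{6} \approx 3.8333$)
$o = -18$ ($o = \left(-6\right) 3 = -18$)
$R{\left(z \right)} = 900$ ($R{\left(z \right)} = 4 \left(-18 + 3\right)^{2} = 4 \left(-15\right)^{2} = 4 \cdot 225 = 900$)
$k{\left(g \right)} = -2682$ ($k{\left(g \right)} = - 3 \left(\left(0 - 6\right) + 900\right) = - 3 \left(-6 + 900\right) = \left(-3\right) 894 = -2682$)
$k{\left(60 \right)} t = \left(-2682\right) \frac{23}{6} = -10281$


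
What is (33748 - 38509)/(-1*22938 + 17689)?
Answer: 4761/5249 ≈ 0.90703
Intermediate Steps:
(33748 - 38509)/(-1*22938 + 17689) = -4761/(-22938 + 17689) = -4761/(-5249) = -4761*(-1/5249) = 4761/5249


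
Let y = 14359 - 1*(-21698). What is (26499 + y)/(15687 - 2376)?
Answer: 20852/4437 ≈ 4.6996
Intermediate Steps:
y = 36057 (y = 14359 + 21698 = 36057)
(26499 + y)/(15687 - 2376) = (26499 + 36057)/(15687 - 2376) = 62556/13311 = 62556*(1/13311) = 20852/4437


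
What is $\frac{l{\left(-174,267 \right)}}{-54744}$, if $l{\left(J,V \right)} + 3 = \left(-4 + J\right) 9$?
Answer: $\frac{535}{18248} \approx 0.029318$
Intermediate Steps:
$l{\left(J,V \right)} = -39 + 9 J$ ($l{\left(J,V \right)} = -3 + \left(-4 + J\right) 9 = -3 + \left(-36 + 9 J\right) = -39 + 9 J$)
$\frac{l{\left(-174,267 \right)}}{-54744} = \frac{-39 + 9 \left(-174\right)}{-54744} = \left(-39 - 1566\right) \left(- \frac{1}{54744}\right) = \left(-1605\right) \left(- \frac{1}{54744}\right) = \frac{535}{18248}$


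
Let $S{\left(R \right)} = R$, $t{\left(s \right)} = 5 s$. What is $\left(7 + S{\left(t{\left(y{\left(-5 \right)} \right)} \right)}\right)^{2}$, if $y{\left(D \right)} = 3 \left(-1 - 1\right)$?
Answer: $529$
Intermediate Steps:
$y{\left(D \right)} = -6$ ($y{\left(D \right)} = 3 \left(-2\right) = -6$)
$\left(7 + S{\left(t{\left(y{\left(-5 \right)} \right)} \right)}\right)^{2} = \left(7 + 5 \left(-6\right)\right)^{2} = \left(7 - 30\right)^{2} = \left(-23\right)^{2} = 529$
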